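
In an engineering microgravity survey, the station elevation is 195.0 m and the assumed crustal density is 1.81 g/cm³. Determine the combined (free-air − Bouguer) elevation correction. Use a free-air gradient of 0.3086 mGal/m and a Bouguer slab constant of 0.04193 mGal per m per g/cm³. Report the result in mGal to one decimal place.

45.4

Combined gradient = 0.3086 − 0.04193 × 1.81 = 0.2327067 mGal/m
Combined elevation correction = 0.2327067 × 195.0 = 45.4 mGal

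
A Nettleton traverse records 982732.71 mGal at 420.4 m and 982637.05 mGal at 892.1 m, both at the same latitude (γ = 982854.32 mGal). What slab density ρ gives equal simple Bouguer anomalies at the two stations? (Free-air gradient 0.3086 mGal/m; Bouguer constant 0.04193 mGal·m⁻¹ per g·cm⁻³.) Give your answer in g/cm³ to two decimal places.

2.52

Δg_obs = 982637.05 − 982732.71 = -95.66 mGal over Δh = 892.1 − 420.4 = 471.7 m
Equal Bouguer anomalies ⇒ Δg_obs + (0.3086 − 0.04193ρ)·Δh = 0
0.3086 − 0.04193ρ = −Δg_obs/Δh = 0.20280
ρ = (0.3086 − 0.20280) / 0.04193 = 2.52 g/cm³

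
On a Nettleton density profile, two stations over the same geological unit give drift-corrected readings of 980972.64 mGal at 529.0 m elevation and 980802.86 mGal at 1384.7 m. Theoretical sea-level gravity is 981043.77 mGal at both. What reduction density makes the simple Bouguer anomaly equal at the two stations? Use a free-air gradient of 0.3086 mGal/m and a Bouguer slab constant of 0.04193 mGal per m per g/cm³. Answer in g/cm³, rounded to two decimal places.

Δg_obs = 980802.86 − 980972.64 = -169.78 mGal over Δh = 1384.7 − 529.0 = 855.7 m
Equal Bouguer anomalies ⇒ Δg_obs + (0.3086 − 0.04193ρ)·Δh = 0
0.3086 − 0.04193ρ = −Δg_obs/Δh = 0.19841
ρ = (0.3086 − 0.19841) / 0.04193 = 2.63 g/cm³

2.63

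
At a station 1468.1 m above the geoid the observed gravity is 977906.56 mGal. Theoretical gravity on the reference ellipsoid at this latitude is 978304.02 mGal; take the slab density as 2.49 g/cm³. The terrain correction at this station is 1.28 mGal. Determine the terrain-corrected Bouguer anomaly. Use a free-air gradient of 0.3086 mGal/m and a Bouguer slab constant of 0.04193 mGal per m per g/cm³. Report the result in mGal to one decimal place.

Free-air correction = 0.3086 × 1468.1 = 453.06 mGal
Free-air anomaly = 977906.56 − 978304.02 + (453.06) = 55.60 mGal
Bouguer slab correction = 0.04193 × 2.49 × 1468.1 = 153.28 mGal
Simple Bouguer anomaly = 55.60 − (153.28) = -97.68 mGal
Complete Bouguer anomaly = -97.68 + 1.28 = -96.40 mGal

-96.4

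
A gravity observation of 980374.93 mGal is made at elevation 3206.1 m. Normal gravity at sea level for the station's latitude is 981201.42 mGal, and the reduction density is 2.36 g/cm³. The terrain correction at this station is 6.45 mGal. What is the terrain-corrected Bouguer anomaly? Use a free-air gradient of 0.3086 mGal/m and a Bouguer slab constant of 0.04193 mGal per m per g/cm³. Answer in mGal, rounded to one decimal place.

Free-air correction = 0.3086 × 3206.1 = 989.40 mGal
Free-air anomaly = 980374.93 − 981201.42 + (989.40) = 162.91 mGal
Bouguer slab correction = 0.04193 × 2.36 × 3206.1 = 317.26 mGal
Simple Bouguer anomaly = 162.91 − (317.26) = -154.35 mGal
Complete Bouguer anomaly = -154.35 + 6.45 = -147.90 mGal

-147.9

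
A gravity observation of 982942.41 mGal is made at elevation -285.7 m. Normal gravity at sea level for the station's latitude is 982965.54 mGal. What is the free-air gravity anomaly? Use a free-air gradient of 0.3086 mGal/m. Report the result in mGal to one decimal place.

-111.3

Free-air correction = 0.3086 × -285.7 = -88.17 mGal
Free-air anomaly = 982942.41 − 982965.54 + (-88.17) = -111.30 mGal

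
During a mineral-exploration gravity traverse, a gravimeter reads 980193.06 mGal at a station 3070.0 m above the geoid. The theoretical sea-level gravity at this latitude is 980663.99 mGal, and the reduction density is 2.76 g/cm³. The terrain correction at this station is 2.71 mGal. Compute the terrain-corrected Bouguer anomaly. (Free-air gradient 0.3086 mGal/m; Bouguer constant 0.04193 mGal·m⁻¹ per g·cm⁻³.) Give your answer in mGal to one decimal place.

123.9

Free-air correction = 0.3086 × 3070.0 = 947.40 mGal
Free-air anomaly = 980193.06 − 980663.99 + (947.40) = 476.47 mGal
Bouguer slab correction = 0.04193 × 2.76 × 3070.0 = 355.28 mGal
Simple Bouguer anomaly = 476.47 − (355.28) = 121.19 mGal
Complete Bouguer anomaly = 121.19 + 2.71 = 123.90 mGal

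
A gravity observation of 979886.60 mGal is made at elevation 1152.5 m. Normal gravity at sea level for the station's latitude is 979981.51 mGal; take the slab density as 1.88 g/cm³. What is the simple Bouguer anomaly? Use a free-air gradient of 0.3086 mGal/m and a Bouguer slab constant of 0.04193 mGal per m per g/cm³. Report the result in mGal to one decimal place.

169.9

Free-air correction = 0.3086 × 1152.5 = 355.66 mGal
Free-air anomaly = 979886.60 − 979981.51 + (355.66) = 260.75 mGal
Bouguer slab correction = 0.04193 × 1.88 × 1152.5 = 90.85 mGal
Simple Bouguer anomaly = 260.75 − (90.85) = 169.90 mGal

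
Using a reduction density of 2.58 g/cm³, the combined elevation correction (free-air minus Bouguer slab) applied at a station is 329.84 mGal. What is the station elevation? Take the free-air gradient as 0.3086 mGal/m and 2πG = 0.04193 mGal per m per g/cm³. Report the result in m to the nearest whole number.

1646

Combined gradient = 0.3086 − 0.04193 × 2.58 = 0.2004206 mGal/m
h = 329.84 / 0.2004206 = 1645.74 m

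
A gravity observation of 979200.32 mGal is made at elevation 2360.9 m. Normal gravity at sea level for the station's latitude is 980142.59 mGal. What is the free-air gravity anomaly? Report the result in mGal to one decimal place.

-213.7

Free-air correction = 0.3086 × 2360.9 = 728.57 mGal
Free-air anomaly = 979200.32 − 980142.59 + (728.57) = -213.70 mGal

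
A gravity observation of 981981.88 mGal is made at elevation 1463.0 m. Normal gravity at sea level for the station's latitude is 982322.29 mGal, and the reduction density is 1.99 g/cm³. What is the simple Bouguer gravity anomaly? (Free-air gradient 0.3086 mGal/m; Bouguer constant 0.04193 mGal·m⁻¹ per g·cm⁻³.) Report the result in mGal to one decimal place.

Free-air correction = 0.3086 × 1463.0 = 451.48 mGal
Free-air anomaly = 981981.88 − 982322.29 + (451.48) = 111.07 mGal
Bouguer slab correction = 0.04193 × 1.99 × 1463.0 = 122.07 mGal
Simple Bouguer anomaly = 111.07 − (122.07) = -11.00 mGal

-11.0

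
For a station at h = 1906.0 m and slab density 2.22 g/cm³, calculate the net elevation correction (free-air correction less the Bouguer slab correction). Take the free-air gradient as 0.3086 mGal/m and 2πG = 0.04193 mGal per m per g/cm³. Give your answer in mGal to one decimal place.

Combined gradient = 0.3086 − 0.04193 × 2.22 = 0.2155154 mGal/m
Combined elevation correction = 0.2155154 × 1906.0 = 410.8 mGal

410.8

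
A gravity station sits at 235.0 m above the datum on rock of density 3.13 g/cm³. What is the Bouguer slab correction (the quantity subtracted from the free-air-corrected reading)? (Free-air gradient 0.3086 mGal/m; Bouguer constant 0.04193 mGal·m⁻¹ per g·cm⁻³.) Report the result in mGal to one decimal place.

Bouguer slab correction = 0.04193 × 3.13 × 235.0 = 30.8 mGal

30.8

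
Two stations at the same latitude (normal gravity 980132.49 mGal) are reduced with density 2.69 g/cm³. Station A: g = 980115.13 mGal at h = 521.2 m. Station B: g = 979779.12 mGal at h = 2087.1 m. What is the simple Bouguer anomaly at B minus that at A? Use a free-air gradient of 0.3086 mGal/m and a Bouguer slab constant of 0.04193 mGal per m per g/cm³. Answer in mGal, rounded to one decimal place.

-29.4

Δg_SB(A) = 980115.13 − 980132.49 + 0.3086×521.2 − 0.04193×2.69×521.2 = 84.70 mGal
Δg_SB(B) = 979779.12 − 980132.49 + 0.3086×2087.1 − 0.04193×2.69×2087.1 = 55.30 mGal
Difference = 55.30 − (84.70) = -29.40 mGal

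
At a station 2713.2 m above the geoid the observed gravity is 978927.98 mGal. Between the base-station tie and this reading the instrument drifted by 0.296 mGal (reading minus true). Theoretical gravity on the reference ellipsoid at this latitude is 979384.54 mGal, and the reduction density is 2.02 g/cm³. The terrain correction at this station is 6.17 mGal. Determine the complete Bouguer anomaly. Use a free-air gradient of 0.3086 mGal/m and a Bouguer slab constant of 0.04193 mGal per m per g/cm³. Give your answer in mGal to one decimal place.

156.8

Drift-corrected reading = 978927.98 − (0.296) = 978927.684 mGal
Free-air correction = 0.3086 × 2713.2 = 837.29 mGal
Free-air anomaly = 978927.684 − 979384.54 + (837.29) = 380.434 mGal
Bouguer slab correction = 0.04193 × 2.02 × 2713.2 = 229.80 mGal
Simple Bouguer anomaly = 380.434 − (229.80) = 150.634 mGal
Complete Bouguer anomaly = 150.634 + 6.17 = 156.804 mGal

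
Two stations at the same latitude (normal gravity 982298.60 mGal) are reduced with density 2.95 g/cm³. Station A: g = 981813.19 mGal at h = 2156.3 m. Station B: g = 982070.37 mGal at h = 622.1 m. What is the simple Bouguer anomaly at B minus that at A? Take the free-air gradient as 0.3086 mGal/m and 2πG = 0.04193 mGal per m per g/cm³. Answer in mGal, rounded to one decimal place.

Δg_SB(A) = 981813.19 − 982298.60 + 0.3086×2156.3 − 0.04193×2.95×2156.3 = -86.70 mGal
Δg_SB(B) = 982070.37 − 982298.60 + 0.3086×622.1 − 0.04193×2.95×622.1 = -113.20 mGal
Difference = -113.20 − (-86.70) = -26.50 mGal

-26.5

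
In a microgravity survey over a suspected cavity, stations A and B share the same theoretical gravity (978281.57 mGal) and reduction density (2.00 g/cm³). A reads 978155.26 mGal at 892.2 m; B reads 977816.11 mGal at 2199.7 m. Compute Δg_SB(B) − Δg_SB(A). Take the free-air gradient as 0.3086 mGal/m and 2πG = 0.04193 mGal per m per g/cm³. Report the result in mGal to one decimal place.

-45.3

Δg_SB(A) = 978155.26 − 978281.57 + 0.3086×892.2 − 0.04193×2.00×892.2 = 74.20 mGal
Δg_SB(B) = 977816.11 − 978281.57 + 0.3086×2199.7 − 0.04193×2.00×2199.7 = 28.90 mGal
Difference = 28.90 − (74.20) = -45.30 mGal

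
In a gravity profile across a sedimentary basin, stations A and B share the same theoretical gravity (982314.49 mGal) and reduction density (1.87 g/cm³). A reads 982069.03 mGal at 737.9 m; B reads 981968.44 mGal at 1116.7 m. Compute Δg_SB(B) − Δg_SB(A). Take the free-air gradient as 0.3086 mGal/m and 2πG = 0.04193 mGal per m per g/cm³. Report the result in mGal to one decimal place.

Δg_SB(A) = 982069.03 − 982314.49 + 0.3086×737.9 − 0.04193×1.87×737.9 = -75.60 mGal
Δg_SB(B) = 981968.44 − 982314.49 + 0.3086×1116.7 − 0.04193×1.87×1116.7 = -89.00 mGal
Difference = -89.00 − (-75.60) = -13.40 mGal

-13.4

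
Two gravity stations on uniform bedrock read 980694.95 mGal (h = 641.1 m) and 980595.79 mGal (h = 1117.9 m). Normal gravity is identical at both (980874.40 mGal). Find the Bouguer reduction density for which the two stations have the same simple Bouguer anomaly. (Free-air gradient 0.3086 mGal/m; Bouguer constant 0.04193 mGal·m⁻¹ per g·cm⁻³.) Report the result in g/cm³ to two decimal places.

Δg_obs = 980595.79 − 980694.95 = -99.16 mGal over Δh = 1117.9 − 641.1 = 476.8 m
Equal Bouguer anomalies ⇒ Δg_obs + (0.3086 − 0.04193ρ)·Δh = 0
0.3086 − 0.04193ρ = −Δg_obs/Δh = 0.20797
ρ = (0.3086 − 0.20797) / 0.04193 = 2.40 g/cm³

2.40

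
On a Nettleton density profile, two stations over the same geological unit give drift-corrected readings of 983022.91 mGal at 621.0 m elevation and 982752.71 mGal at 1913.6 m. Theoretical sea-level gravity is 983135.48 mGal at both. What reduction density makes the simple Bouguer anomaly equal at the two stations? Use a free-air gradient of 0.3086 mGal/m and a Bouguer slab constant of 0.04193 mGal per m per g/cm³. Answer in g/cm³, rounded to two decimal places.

2.37

Δg_obs = 982752.71 − 983022.91 = -270.20 mGal over Δh = 1913.6 − 621.0 = 1292.6 m
Equal Bouguer anomalies ⇒ Δg_obs + (0.3086 − 0.04193ρ)·Δh = 0
0.3086 − 0.04193ρ = −Δg_obs/Δh = 0.20904
ρ = (0.3086 − 0.20904) / 0.04193 = 2.37 g/cm³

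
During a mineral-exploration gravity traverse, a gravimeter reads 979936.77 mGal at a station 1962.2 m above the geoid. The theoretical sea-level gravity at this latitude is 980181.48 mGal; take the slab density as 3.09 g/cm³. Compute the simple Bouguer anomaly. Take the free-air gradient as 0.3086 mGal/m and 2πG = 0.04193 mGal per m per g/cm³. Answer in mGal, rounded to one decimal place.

Free-air correction = 0.3086 × 1962.2 = 605.53 mGal
Free-air anomaly = 979936.77 − 980181.48 + (605.53) = 360.82 mGal
Bouguer slab correction = 0.04193 × 3.09 × 1962.2 = 254.23 mGal
Simple Bouguer anomaly = 360.82 − (254.23) = 106.59 mGal

106.6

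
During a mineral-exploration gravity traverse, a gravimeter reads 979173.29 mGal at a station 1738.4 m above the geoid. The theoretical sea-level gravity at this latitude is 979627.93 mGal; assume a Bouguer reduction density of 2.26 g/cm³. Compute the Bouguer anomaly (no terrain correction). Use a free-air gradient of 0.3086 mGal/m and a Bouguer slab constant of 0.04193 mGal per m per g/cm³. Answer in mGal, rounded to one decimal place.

Free-air correction = 0.3086 × 1738.4 = 536.47 mGal
Free-air anomaly = 979173.29 − 979627.93 + (536.47) = 81.83 mGal
Bouguer slab correction = 0.04193 × 2.26 × 1738.4 = 164.73 mGal
Simple Bouguer anomaly = 81.83 − (164.73) = -82.90 mGal

-82.9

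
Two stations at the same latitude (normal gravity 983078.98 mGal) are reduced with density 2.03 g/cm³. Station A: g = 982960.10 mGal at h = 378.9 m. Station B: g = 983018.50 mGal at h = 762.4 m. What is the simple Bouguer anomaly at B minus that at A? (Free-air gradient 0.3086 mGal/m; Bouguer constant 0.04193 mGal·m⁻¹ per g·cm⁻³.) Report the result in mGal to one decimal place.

Δg_SB(A) = 982960.10 − 983078.98 + 0.3086×378.9 − 0.04193×2.03×378.9 = -34.20 mGal
Δg_SB(B) = 983018.50 − 983078.98 + 0.3086×762.4 − 0.04193×2.03×762.4 = 109.90 mGal
Difference = 109.90 − (-34.20) = 144.10 mGal

144.1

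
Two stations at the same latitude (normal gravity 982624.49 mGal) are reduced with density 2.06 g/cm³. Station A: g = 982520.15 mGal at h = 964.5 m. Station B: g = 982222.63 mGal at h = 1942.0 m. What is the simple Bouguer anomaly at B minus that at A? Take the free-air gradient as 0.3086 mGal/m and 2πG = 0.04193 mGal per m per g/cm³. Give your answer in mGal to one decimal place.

-80.3

Δg_SB(A) = 982520.15 − 982624.49 + 0.3086×964.5 − 0.04193×2.06×964.5 = 110.00 mGal
Δg_SB(B) = 982222.63 − 982624.49 + 0.3086×1942.0 − 0.04193×2.06×1942.0 = 29.70 mGal
Difference = 29.70 − (110.00) = -80.30 mGal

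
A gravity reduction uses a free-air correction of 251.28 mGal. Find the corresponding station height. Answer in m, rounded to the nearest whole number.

814

h = 251.28 / 0.3086 = 814.26 m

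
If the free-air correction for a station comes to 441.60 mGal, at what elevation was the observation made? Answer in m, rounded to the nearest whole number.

h = 441.60 / 0.3086 = 1430.98 m

1431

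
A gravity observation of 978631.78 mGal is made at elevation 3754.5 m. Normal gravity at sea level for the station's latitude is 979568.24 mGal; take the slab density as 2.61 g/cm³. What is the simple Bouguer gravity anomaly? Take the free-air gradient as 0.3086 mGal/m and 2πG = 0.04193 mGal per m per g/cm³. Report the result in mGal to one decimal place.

-188.7

Free-air correction = 0.3086 × 3754.5 = 1158.64 mGal
Free-air anomaly = 978631.78 − 979568.24 + (1158.64) = 222.18 mGal
Bouguer slab correction = 0.04193 × 2.61 × 3754.5 = 410.88 mGal
Simple Bouguer anomaly = 222.18 − (410.88) = -188.70 mGal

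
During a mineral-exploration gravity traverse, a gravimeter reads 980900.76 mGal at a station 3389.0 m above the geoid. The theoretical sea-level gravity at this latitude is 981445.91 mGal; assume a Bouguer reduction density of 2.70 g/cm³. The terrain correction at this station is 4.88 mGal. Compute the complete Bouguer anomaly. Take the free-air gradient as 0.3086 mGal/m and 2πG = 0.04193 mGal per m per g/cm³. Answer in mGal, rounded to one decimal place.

Free-air correction = 0.3086 × 3389.0 = 1045.85 mGal
Free-air anomaly = 980900.76 − 981445.91 + (1045.85) = 500.70 mGal
Bouguer slab correction = 0.04193 × 2.70 × 3389.0 = 383.67 mGal
Simple Bouguer anomaly = 500.70 − (383.67) = 117.03 mGal
Complete Bouguer anomaly = 117.03 + 4.88 = 121.91 mGal

121.9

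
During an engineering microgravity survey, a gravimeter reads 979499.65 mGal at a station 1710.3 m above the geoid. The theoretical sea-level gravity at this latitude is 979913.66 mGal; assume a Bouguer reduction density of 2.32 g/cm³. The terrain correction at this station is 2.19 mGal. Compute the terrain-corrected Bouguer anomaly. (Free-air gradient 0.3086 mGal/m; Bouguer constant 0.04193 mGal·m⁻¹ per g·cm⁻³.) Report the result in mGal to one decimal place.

Free-air correction = 0.3086 × 1710.3 = 527.80 mGal
Free-air anomaly = 979499.65 − 979913.66 + (527.80) = 113.79 mGal
Bouguer slab correction = 0.04193 × 2.32 × 1710.3 = 166.37 mGal
Simple Bouguer anomaly = 113.79 − (166.37) = -52.58 mGal
Complete Bouguer anomaly = -52.58 + 2.19 = -50.39 mGal

-50.4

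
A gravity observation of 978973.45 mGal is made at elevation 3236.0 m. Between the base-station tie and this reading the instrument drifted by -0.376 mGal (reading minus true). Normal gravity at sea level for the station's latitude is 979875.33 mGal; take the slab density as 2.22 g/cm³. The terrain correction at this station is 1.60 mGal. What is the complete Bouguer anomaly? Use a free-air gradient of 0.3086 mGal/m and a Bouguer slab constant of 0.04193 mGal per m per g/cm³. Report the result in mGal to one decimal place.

-202.5

Drift-corrected reading = 978973.45 − (-0.376) = 978973.826 mGal
Free-air correction = 0.3086 × 3236.0 = 998.63 mGal
Free-air anomaly = 978973.826 − 979875.33 + (998.63) = 97.126 mGal
Bouguer slab correction = 0.04193 × 2.22 × 3236.0 = 301.22 mGal
Simple Bouguer anomaly = 97.126 − (301.22) = -204.094 mGal
Complete Bouguer anomaly = -204.094 + 1.60 = -202.494 mGal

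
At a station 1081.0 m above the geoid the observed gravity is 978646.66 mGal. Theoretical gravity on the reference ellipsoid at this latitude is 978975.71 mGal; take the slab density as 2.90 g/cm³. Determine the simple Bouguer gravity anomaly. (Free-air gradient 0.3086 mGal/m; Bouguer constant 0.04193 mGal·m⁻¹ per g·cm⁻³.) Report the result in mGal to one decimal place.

-126.9

Free-air correction = 0.3086 × 1081.0 = 333.60 mGal
Free-air anomaly = 978646.66 − 978975.71 + (333.60) = 4.55 mGal
Bouguer slab correction = 0.04193 × 2.90 × 1081.0 = 131.45 mGal
Simple Bouguer anomaly = 4.55 − (131.45) = -126.90 mGal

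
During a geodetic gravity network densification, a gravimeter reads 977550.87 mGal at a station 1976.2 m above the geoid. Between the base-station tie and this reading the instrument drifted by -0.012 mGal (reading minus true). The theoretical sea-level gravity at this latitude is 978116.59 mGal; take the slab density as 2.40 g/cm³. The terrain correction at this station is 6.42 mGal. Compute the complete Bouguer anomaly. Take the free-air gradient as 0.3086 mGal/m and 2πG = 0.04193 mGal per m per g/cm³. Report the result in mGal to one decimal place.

Drift-corrected reading = 977550.87 − (-0.012) = 977550.882 mGal
Free-air correction = 0.3086 × 1976.2 = 609.86 mGal
Free-air anomaly = 977550.882 − 978116.59 + (609.86) = 44.152 mGal
Bouguer slab correction = 0.04193 × 2.40 × 1976.2 = 198.87 mGal
Simple Bouguer anomaly = 44.152 − (198.87) = -154.718 mGal
Complete Bouguer anomaly = -154.718 + 6.42 = -148.298 mGal

-148.3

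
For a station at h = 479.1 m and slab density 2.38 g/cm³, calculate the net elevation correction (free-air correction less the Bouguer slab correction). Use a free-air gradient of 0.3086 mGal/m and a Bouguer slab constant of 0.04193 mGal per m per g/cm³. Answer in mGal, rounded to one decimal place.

100.0

Combined gradient = 0.3086 − 0.04193 × 2.38 = 0.2088066 mGal/m
Combined elevation correction = 0.2088066 × 479.1 = 100.0 mGal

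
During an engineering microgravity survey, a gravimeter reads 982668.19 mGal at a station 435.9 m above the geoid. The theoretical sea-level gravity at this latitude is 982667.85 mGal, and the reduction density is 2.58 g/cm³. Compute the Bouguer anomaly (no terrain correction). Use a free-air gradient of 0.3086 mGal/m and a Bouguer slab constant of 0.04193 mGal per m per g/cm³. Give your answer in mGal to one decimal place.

Free-air correction = 0.3086 × 435.9 = 134.52 mGal
Free-air anomaly = 982668.19 − 982667.85 + (134.52) = 134.86 mGal
Bouguer slab correction = 0.04193 × 2.58 × 435.9 = 47.16 mGal
Simple Bouguer anomaly = 134.86 − (47.16) = 87.70 mGal

87.7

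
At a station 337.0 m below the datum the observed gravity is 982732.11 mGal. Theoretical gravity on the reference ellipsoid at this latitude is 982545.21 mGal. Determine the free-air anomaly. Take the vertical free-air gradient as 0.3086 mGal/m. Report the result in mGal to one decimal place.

82.9

Free-air correction = 0.3086 × -337.0 = -104.00 mGal
Free-air anomaly = 982732.11 − 982545.21 + (-104.00) = 82.90 mGal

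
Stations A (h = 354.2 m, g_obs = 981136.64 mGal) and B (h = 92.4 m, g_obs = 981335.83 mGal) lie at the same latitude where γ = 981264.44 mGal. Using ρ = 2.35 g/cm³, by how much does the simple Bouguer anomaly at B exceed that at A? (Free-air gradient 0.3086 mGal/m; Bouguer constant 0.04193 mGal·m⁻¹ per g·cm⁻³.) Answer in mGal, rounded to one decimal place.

144.2

Δg_SB(A) = 981136.64 − 981264.44 + 0.3086×354.2 − 0.04193×2.35×354.2 = -53.40 mGal
Δg_SB(B) = 981335.83 − 981264.44 + 0.3086×92.4 − 0.04193×2.35×92.4 = 90.80 mGal
Difference = 90.80 − (-53.40) = 144.20 mGal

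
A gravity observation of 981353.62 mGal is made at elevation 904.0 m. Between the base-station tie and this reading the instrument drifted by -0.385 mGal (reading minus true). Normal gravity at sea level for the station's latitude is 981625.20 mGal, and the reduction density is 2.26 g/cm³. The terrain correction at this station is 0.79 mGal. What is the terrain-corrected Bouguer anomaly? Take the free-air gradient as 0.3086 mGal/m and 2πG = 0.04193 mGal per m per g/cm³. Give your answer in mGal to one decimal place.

Drift-corrected reading = 981353.62 − (-0.385) = 981354.005 mGal
Free-air correction = 0.3086 × 904.0 = 278.97 mGal
Free-air anomaly = 981354.005 − 981625.20 + (278.97) = 7.775 mGal
Bouguer slab correction = 0.04193 × 2.26 × 904.0 = 85.66 mGal
Simple Bouguer anomaly = 7.775 − (85.66) = -77.885 mGal
Complete Bouguer anomaly = -77.885 + 0.79 = -77.095 mGal

-77.1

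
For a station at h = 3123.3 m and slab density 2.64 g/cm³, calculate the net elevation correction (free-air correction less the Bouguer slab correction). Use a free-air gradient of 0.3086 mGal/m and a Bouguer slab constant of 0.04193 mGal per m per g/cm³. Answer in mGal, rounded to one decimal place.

618.1

Combined gradient = 0.3086 − 0.04193 × 2.64 = 0.1979048 mGal/m
Combined elevation correction = 0.1979048 × 3123.3 = 618.1 mGal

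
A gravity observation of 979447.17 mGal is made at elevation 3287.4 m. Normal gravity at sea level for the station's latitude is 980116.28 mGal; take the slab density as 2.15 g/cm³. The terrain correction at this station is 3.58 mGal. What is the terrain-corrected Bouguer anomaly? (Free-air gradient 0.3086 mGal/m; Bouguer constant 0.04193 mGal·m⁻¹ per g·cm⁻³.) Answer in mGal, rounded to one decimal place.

Free-air correction = 0.3086 × 3287.4 = 1014.49 mGal
Free-air anomaly = 979447.17 − 980116.28 + (1014.49) = 345.38 mGal
Bouguer slab correction = 0.04193 × 2.15 × 3287.4 = 296.36 mGal
Simple Bouguer anomaly = 345.38 − (296.36) = 49.02 mGal
Complete Bouguer anomaly = 49.02 + 3.58 = 52.60 mGal

52.6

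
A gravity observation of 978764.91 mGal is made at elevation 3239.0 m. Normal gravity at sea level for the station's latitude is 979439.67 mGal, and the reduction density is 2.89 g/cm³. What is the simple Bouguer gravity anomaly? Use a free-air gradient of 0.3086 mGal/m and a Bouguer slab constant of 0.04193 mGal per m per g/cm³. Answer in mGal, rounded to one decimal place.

-67.7

Free-air correction = 0.3086 × 3239.0 = 999.56 mGal
Free-air anomaly = 978764.91 − 979439.67 + (999.56) = 324.80 mGal
Bouguer slab correction = 0.04193 × 2.89 × 3239.0 = 392.49 mGal
Simple Bouguer anomaly = 324.80 − (392.49) = -67.69 mGal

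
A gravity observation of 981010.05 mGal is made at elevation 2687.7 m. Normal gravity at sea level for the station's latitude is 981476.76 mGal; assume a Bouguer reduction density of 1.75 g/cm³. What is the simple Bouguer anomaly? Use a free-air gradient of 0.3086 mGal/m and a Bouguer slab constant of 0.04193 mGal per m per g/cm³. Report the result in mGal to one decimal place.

165.5

Free-air correction = 0.3086 × 2687.7 = 829.42 mGal
Free-air anomaly = 981010.05 − 981476.76 + (829.42) = 362.71 mGal
Bouguer slab correction = 0.04193 × 1.75 × 2687.7 = 197.22 mGal
Simple Bouguer anomaly = 362.71 − (197.22) = 165.49 mGal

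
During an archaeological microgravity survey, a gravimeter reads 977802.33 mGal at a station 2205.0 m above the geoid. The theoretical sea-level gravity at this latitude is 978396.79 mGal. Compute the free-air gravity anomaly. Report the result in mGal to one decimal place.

Free-air correction = 0.3086 × 2205.0 = 680.46 mGal
Free-air anomaly = 977802.33 − 978396.79 + (680.46) = 86.00 mGal

86.0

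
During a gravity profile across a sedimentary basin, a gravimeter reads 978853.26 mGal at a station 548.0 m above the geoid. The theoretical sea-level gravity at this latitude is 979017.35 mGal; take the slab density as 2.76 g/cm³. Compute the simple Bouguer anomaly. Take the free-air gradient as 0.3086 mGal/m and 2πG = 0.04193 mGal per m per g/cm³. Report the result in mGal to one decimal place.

-58.4

Free-air correction = 0.3086 × 548.0 = 169.11 mGal
Free-air anomaly = 978853.26 − 979017.35 + (169.11) = 5.02 mGal
Bouguer slab correction = 0.04193 × 2.76 × 548.0 = 63.42 mGal
Simple Bouguer anomaly = 5.02 − (63.42) = -58.40 mGal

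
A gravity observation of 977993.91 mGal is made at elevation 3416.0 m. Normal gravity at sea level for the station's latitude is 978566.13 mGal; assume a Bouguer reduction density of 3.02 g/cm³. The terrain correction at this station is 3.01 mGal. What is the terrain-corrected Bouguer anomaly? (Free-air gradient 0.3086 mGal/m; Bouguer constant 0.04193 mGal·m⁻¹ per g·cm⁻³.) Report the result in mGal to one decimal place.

52.4

Free-air correction = 0.3086 × 3416.0 = 1054.18 mGal
Free-air anomaly = 977993.91 − 978566.13 + (1054.18) = 481.96 mGal
Bouguer slab correction = 0.04193 × 3.02 × 3416.0 = 432.56 mGal
Simple Bouguer anomaly = 481.96 − (432.56) = 49.40 mGal
Complete Bouguer anomaly = 49.40 + 3.01 = 52.41 mGal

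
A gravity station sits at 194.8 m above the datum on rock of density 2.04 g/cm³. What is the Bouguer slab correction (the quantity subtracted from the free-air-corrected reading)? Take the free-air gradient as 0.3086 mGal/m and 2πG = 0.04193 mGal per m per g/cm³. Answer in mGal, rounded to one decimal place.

16.7

Bouguer slab correction = 0.04193 × 2.04 × 194.8 = 16.7 mGal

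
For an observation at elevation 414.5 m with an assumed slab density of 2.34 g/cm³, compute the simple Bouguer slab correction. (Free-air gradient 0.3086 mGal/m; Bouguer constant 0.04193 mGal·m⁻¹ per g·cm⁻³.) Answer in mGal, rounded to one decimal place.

Bouguer slab correction = 0.04193 × 2.34 × 414.5 = 40.7 mGal

40.7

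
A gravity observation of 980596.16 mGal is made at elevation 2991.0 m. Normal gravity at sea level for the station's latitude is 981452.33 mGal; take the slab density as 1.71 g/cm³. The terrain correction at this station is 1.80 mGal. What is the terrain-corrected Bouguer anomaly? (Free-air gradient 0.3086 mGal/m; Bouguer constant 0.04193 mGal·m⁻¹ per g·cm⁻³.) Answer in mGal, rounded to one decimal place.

-145.8

Free-air correction = 0.3086 × 2991.0 = 923.02 mGal
Free-air anomaly = 980596.16 − 981452.33 + (923.02) = 66.85 mGal
Bouguer slab correction = 0.04193 × 1.71 × 2991.0 = 214.46 mGal
Simple Bouguer anomaly = 66.85 − (214.46) = -147.61 mGal
Complete Bouguer anomaly = -147.61 + 1.80 = -145.81 mGal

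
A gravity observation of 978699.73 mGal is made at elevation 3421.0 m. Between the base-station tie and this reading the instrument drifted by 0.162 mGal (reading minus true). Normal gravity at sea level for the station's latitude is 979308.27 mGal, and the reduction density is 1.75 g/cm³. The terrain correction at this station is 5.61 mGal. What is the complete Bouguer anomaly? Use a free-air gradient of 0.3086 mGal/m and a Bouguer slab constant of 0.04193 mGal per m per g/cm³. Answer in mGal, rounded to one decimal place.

201.6

Drift-corrected reading = 978699.73 − (0.162) = 978699.568 mGal
Free-air correction = 0.3086 × 3421.0 = 1055.72 mGal
Free-air anomaly = 978699.568 − 979308.27 + (1055.72) = 447.018 mGal
Bouguer slab correction = 0.04193 × 1.75 × 3421.0 = 251.02 mGal
Simple Bouguer anomaly = 447.018 − (251.02) = 195.998 mGal
Complete Bouguer anomaly = 195.998 + 5.61 = 201.608 mGal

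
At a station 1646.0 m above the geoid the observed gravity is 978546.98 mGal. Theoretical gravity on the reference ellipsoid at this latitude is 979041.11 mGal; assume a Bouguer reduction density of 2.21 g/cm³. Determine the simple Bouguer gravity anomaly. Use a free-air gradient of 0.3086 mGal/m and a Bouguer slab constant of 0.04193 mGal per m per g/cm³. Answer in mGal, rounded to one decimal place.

-138.7

Free-air correction = 0.3086 × 1646.0 = 507.96 mGal
Free-air anomaly = 978546.98 − 979041.11 + (507.96) = 13.83 mGal
Bouguer slab correction = 0.04193 × 2.21 × 1646.0 = 152.53 mGal
Simple Bouguer anomaly = 13.83 − (152.53) = -138.70 mGal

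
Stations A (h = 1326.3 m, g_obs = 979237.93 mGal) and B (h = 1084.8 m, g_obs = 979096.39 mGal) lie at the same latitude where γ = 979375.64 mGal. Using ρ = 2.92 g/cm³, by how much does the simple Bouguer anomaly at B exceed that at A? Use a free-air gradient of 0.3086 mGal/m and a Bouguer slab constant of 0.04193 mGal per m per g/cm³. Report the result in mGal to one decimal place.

-186.5

Δg_SB(A) = 979237.93 − 979375.64 + 0.3086×1326.3 − 0.04193×2.92×1326.3 = 109.20 mGal
Δg_SB(B) = 979096.39 − 979375.64 + 0.3086×1084.8 − 0.04193×2.92×1084.8 = -77.30 mGal
Difference = -77.30 − (109.20) = -186.50 mGal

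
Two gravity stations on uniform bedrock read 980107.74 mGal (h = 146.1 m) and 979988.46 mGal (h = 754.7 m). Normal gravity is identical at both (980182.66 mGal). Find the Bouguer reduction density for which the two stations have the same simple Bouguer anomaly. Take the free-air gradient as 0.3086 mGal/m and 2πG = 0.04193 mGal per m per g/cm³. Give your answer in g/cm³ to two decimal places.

Δg_obs = 979988.46 − 980107.74 = -119.28 mGal over Δh = 754.7 − 146.1 = 608.6 m
Equal Bouguer anomalies ⇒ Δg_obs + (0.3086 − 0.04193ρ)·Δh = 0
0.3086 − 0.04193ρ = −Δg_obs/Δh = 0.19599
ρ = (0.3086 − 0.19599) / 0.04193 = 2.69 g/cm³

2.69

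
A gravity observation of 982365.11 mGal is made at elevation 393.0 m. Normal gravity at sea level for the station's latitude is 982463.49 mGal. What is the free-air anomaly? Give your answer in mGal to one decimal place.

Free-air correction = 0.3086 × 393.0 = 121.28 mGal
Free-air anomaly = 982365.11 − 982463.49 + (121.28) = 22.90 mGal

22.9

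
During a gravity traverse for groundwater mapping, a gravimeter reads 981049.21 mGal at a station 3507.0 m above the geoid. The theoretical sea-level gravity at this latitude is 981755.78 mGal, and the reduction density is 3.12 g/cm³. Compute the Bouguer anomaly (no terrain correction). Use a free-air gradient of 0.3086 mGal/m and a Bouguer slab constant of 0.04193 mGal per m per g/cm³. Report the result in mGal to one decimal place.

-83.1

Free-air correction = 0.3086 × 3507.0 = 1082.26 mGal
Free-air anomaly = 981049.21 − 981755.78 + (1082.26) = 375.69 mGal
Bouguer slab correction = 0.04193 × 3.12 × 3507.0 = 458.79 mGal
Simple Bouguer anomaly = 375.69 − (458.79) = -83.10 mGal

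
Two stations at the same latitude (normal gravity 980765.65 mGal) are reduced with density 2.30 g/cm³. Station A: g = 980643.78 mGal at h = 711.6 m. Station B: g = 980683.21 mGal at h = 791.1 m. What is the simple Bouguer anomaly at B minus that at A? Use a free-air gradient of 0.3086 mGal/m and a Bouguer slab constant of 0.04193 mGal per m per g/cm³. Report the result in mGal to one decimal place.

Δg_SB(A) = 980643.78 − 980765.65 + 0.3086×711.6 − 0.04193×2.30×711.6 = 29.10 mGal
Δg_SB(B) = 980683.21 − 980765.65 + 0.3086×791.1 − 0.04193×2.30×791.1 = 85.40 mGal
Difference = 85.40 − (29.10) = 56.30 mGal

56.3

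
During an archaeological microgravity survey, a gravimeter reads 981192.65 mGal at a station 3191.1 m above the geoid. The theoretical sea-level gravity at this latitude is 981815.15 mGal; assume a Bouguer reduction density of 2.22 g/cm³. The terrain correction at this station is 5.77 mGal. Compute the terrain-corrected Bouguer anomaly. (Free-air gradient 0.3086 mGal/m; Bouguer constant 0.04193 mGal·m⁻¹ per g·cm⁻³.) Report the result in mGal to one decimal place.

Free-air correction = 0.3086 × 3191.1 = 984.77 mGal
Free-air anomaly = 981192.65 − 981815.15 + (984.77) = 362.27 mGal
Bouguer slab correction = 0.04193 × 2.22 × 3191.1 = 297.04 mGal
Simple Bouguer anomaly = 362.27 − (297.04) = 65.23 mGal
Complete Bouguer anomaly = 65.23 + 5.77 = 71.00 mGal

71.0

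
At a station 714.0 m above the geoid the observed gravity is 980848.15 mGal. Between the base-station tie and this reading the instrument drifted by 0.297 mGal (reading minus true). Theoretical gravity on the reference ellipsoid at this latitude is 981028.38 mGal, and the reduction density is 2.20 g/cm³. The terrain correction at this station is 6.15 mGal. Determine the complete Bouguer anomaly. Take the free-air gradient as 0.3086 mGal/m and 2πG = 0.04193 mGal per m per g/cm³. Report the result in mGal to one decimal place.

-19.9

Drift-corrected reading = 980848.15 − (0.297) = 980847.853 mGal
Free-air correction = 0.3086 × 714.0 = 220.34 mGal
Free-air anomaly = 980847.853 − 981028.38 + (220.34) = 39.813 mGal
Bouguer slab correction = 0.04193 × 2.20 × 714.0 = 65.86 mGal
Simple Bouguer anomaly = 39.813 − (65.86) = -26.047 mGal
Complete Bouguer anomaly = -26.047 + 6.15 = -19.897 mGal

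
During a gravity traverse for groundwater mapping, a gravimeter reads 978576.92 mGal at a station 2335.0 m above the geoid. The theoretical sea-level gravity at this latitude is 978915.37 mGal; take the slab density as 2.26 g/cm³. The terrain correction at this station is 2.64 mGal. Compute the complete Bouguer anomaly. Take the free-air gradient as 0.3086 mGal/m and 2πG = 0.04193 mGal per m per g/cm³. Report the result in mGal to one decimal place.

163.5

Free-air correction = 0.3086 × 2335.0 = 720.58 mGal
Free-air anomaly = 978576.92 − 978915.37 + (720.58) = 382.13 mGal
Bouguer slab correction = 0.04193 × 2.26 × 2335.0 = 221.27 mGal
Simple Bouguer anomaly = 382.13 − (221.27) = 160.86 mGal
Complete Bouguer anomaly = 160.86 + 2.64 = 163.50 mGal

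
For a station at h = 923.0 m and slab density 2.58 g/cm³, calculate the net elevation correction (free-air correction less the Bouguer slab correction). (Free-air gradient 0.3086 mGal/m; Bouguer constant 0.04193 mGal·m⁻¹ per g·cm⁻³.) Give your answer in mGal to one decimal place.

185.0

Combined gradient = 0.3086 − 0.04193 × 2.58 = 0.2004206 mGal/m
Combined elevation correction = 0.2004206 × 923.0 = 185.0 mGal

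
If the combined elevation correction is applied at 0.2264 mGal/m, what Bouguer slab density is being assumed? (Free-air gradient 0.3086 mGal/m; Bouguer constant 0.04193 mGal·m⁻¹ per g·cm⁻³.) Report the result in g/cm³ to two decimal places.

0.2264 = 0.3086 − 0.04193 × ρ
ρ = (0.3086 − 0.2264) / 0.04193 = 1.96 g/cm³

1.96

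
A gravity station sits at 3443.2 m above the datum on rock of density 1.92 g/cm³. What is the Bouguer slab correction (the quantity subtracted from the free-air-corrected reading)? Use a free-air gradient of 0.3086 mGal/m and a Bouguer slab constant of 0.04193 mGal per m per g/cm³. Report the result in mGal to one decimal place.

277.2

Bouguer slab correction = 0.04193 × 1.92 × 3443.2 = 277.2 mGal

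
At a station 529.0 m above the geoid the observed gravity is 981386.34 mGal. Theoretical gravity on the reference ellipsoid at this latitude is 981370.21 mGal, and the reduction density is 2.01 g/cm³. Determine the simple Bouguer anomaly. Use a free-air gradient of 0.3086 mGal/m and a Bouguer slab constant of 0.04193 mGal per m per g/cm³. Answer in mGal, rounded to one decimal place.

134.8

Free-air correction = 0.3086 × 529.0 = 163.25 mGal
Free-air anomaly = 981386.34 − 981370.21 + (163.25) = 179.38 mGal
Bouguer slab correction = 0.04193 × 2.01 × 529.0 = 44.58 mGal
Simple Bouguer anomaly = 179.38 − (44.58) = 134.80 mGal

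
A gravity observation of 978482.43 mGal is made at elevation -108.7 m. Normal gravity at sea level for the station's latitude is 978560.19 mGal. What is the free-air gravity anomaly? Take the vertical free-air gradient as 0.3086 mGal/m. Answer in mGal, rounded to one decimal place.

Free-air correction = 0.3086 × -108.7 = -33.54 mGal
Free-air anomaly = 978482.43 − 978560.19 + (-33.54) = -111.30 mGal

-111.3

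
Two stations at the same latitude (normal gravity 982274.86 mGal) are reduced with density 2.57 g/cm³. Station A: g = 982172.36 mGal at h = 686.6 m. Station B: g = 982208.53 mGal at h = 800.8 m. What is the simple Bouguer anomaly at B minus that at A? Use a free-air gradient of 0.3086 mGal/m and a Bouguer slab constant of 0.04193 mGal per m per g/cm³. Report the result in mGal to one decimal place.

Δg_SB(A) = 982172.36 − 982274.86 + 0.3086×686.6 − 0.04193×2.57×686.6 = 35.40 mGal
Δg_SB(B) = 982208.53 − 982274.86 + 0.3086×800.8 − 0.04193×2.57×800.8 = 94.50 mGal
Difference = 94.50 − (35.40) = 59.10 mGal

59.1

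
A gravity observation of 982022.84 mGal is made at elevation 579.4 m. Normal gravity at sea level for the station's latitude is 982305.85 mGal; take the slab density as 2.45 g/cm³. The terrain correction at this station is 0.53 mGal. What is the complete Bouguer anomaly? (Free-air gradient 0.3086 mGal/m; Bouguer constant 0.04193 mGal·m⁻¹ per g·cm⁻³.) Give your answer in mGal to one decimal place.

-163.2

Free-air correction = 0.3086 × 579.4 = 178.80 mGal
Free-air anomaly = 982022.84 − 982305.85 + (178.80) = -104.21 mGal
Bouguer slab correction = 0.04193 × 2.45 × 579.4 = 59.52 mGal
Simple Bouguer anomaly = -104.21 − (59.52) = -163.73 mGal
Complete Bouguer anomaly = -163.73 + 0.53 = -163.20 mGal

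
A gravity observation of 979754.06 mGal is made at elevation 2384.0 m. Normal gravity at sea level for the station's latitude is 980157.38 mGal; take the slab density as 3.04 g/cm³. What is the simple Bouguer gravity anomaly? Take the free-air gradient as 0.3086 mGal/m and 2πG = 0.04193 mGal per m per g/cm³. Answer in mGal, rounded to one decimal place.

28.5

Free-air correction = 0.3086 × 2384.0 = 735.70 mGal
Free-air anomaly = 979754.06 − 980157.38 + (735.70) = 332.38 mGal
Bouguer slab correction = 0.04193 × 3.04 × 2384.0 = 303.88 mGal
Simple Bouguer anomaly = 332.38 − (303.88) = 28.50 mGal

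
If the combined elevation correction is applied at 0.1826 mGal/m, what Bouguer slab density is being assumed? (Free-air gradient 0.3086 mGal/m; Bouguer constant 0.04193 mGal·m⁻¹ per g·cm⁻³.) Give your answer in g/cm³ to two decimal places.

0.1826 = 0.3086 − 0.04193 × ρ
ρ = (0.3086 − 0.1826) / 0.04193 = 3.01 g/cm³

3.01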